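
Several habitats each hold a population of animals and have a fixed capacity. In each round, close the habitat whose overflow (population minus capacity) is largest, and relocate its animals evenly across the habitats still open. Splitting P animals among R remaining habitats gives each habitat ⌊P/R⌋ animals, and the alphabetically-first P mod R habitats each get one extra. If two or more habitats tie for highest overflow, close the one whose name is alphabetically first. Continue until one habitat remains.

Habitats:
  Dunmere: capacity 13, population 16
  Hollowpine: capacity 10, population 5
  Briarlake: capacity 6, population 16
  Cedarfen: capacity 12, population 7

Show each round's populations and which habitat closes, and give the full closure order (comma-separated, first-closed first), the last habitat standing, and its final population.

Closure order: Briarlake, Dunmere, Cedarfen
Last habitat: Hollowpine with 44 animals

Round 1: Briarlake=16 Cedarfen=7 Dunmere=16 Hollowpine=5 → close Briarlake (overflow 10)
  16÷3 = 5 each, +1 to first 1
Round 2: Cedarfen=13 Dunmere=21 Hollowpine=10 → close Dunmere (overflow 8)
  21÷2 = 10 each, +1 to first 1
Round 3: Cedarfen=24 Hollowpine=20 → close Cedarfen (overflow 12)
  24÷1 = 24 each, +1 to first 0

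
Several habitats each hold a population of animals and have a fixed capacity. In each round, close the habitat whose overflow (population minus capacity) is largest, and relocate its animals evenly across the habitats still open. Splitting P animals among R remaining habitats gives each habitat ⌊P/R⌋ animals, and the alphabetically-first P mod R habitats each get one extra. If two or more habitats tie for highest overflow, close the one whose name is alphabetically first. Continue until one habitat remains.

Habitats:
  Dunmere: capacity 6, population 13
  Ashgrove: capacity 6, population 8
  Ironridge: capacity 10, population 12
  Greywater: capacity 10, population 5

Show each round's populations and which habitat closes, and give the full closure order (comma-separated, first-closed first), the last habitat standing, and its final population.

Round 1: Ashgrove=8 Dunmere=13 Greywater=5 Ironridge=12 → close Dunmere (overflow 7)
  13÷3 = 4 each, +1 to first 1
Round 2: Ashgrove=13 Greywater=9 Ironridge=16 → close Ashgrove (overflow 7)
  13÷2 = 6 each, +1 to first 1
Round 3: Greywater=16 Ironridge=22 → close Ironridge (overflow 12)
  22÷1 = 22 each, +1 to first 0

Closure order: Dunmere, Ashgrove, Ironridge
Last habitat: Greywater with 38 animals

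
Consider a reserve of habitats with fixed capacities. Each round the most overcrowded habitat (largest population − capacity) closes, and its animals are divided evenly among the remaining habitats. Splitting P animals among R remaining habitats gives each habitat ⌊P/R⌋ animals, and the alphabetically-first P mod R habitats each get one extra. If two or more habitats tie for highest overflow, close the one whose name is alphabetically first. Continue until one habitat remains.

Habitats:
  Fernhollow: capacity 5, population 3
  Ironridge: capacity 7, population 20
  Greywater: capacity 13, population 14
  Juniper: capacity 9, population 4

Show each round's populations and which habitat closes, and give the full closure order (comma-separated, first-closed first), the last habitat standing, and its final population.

Closure order: Ironridge, Greywater, Fernhollow
Last habitat: Juniper with 41 animals

Round 1: Fernhollow=3 Greywater=14 Ironridge=20 Juniper=4 → close Ironridge (overflow 13)
  20÷3 = 6 each, +1 to first 2
Round 2: Fernhollow=10 Greywater=21 Juniper=10 → close Greywater (overflow 8)
  21÷2 = 10 each, +1 to first 1
Round 3: Fernhollow=21 Juniper=20 → close Fernhollow (overflow 16)
  21÷1 = 21 each, +1 to first 0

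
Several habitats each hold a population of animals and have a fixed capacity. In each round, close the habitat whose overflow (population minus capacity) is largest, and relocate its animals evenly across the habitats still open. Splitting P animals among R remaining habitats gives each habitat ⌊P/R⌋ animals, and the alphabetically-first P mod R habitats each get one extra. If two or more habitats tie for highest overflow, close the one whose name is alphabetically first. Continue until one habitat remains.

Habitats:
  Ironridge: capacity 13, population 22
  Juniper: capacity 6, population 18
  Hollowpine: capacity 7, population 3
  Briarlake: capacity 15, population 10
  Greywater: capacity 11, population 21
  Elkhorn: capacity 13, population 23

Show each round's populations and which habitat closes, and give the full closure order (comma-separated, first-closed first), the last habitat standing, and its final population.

Round 1: Briarlake=10 Elkhorn=23 Greywater=21 Hollowpine=3 Ironridge=22 Juniper=18 → close Juniper (overflow 12)
  18÷5 = 3 each, +1 to first 3
Round 2: Briarlake=14 Elkhorn=27 Greywater=25 Hollowpine=6 Ironridge=25 → close Elkhorn (overflow 14)
  27÷4 = 6 each, +1 to first 3
Round 3: Briarlake=21 Greywater=32 Hollowpine=13 Ironridge=31 → close Greywater (overflow 21)
  32÷3 = 10 each, +1 to first 2
Round 4: Briarlake=32 Hollowpine=24 Ironridge=41 → close Ironridge (overflow 28)
  41÷2 = 20 each, +1 to first 1
Round 5: Briarlake=53 Hollowpine=44 → close Briarlake (overflow 38)
  53÷1 = 53 each, +1 to first 0

Closure order: Juniper, Elkhorn, Greywater, Ironridge, Briarlake
Last habitat: Hollowpine with 97 animals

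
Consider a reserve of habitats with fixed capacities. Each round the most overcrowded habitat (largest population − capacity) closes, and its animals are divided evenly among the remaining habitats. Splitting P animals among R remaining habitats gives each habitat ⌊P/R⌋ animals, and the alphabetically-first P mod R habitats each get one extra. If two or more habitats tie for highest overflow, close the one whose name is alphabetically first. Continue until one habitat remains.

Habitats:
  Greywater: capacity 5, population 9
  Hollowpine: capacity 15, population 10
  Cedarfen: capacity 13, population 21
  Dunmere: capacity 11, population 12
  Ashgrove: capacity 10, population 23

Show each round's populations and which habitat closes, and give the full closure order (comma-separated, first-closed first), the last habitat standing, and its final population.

Round 1: Ashgrove=23 Cedarfen=21 Dunmere=12 Greywater=9 Hollowpine=10 → close Ashgrove (overflow 13)
  23÷4 = 5 each, +1 to first 3
Round 2: Cedarfen=27 Dunmere=18 Greywater=15 Hollowpine=15 → close Cedarfen (overflow 14)
  27÷3 = 9 each, +1 to first 0
Round 3: Dunmere=27 Greywater=24 Hollowpine=24 → close Greywater (overflow 19)
  24÷2 = 12 each, +1 to first 0
Round 4: Dunmere=39 Hollowpine=36 → close Dunmere (overflow 28)
  39÷1 = 39 each, +1 to first 0

Closure order: Ashgrove, Cedarfen, Greywater, Dunmere
Last habitat: Hollowpine with 75 animals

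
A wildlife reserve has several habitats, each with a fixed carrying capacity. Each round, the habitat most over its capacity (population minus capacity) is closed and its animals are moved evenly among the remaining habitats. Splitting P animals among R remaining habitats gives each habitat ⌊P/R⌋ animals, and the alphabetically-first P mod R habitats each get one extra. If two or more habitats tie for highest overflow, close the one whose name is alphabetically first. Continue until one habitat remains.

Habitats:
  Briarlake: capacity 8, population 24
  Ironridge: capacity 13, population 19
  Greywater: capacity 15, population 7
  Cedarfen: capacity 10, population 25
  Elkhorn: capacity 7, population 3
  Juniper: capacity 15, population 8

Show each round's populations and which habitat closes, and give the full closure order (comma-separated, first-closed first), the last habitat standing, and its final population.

Closure order: Briarlake, Cedarfen, Ironridge, Elkhorn, Greywater
Last habitat: Juniper with 86 animals

Round 1: Briarlake=24 Cedarfen=25 Elkhorn=3 Greywater=7 Ironridge=19 Juniper=8 → close Briarlake (overflow 16)
  24÷5 = 4 each, +1 to first 4
Round 2: Cedarfen=30 Elkhorn=8 Greywater=12 Ironridge=24 Juniper=12 → close Cedarfen (overflow 20)
  30÷4 = 7 each, +1 to first 2
Round 3: Elkhorn=16 Greywater=20 Ironridge=31 Juniper=19 → close Ironridge (overflow 18)
  31÷3 = 10 each, +1 to first 1
Round 4: Elkhorn=27 Greywater=30 Juniper=29 → close Elkhorn (overflow 20)
  27÷2 = 13 each, +1 to first 1
Round 5: Greywater=44 Juniper=42 → close Greywater (overflow 29)
  44÷1 = 44 each, +1 to first 0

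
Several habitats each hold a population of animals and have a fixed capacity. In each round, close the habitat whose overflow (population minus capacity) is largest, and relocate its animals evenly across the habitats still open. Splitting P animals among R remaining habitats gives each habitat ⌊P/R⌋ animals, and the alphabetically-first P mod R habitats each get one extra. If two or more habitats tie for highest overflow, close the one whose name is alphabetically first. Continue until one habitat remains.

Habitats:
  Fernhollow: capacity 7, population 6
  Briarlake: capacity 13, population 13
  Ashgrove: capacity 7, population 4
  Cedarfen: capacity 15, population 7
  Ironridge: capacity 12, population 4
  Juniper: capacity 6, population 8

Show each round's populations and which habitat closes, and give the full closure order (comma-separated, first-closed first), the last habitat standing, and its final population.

Closure order: Juniper, Briarlake, Fernhollow, Ashgrove, Cedarfen
Last habitat: Ironridge with 42 animals

Round 1: Ashgrove=4 Briarlake=13 Cedarfen=7 Fernhollow=6 Ironridge=4 Juniper=8 → close Juniper (overflow 2)
  8÷5 = 1 each, +1 to first 3
Round 2: Ashgrove=6 Briarlake=15 Cedarfen=9 Fernhollow=7 Ironridge=5 → close Briarlake (overflow 2)
  15÷4 = 3 each, +1 to first 3
Round 3: Ashgrove=10 Cedarfen=13 Fernhollow=11 Ironridge=8 → close Fernhollow (overflow 4)
  11÷3 = 3 each, +1 to first 2
Round 4: Ashgrove=14 Cedarfen=17 Ironridge=11 → close Ashgrove (overflow 7)
  14÷2 = 7 each, +1 to first 0
Round 5: Cedarfen=24 Ironridge=18 → close Cedarfen (overflow 9)
  24÷1 = 24 each, +1 to first 0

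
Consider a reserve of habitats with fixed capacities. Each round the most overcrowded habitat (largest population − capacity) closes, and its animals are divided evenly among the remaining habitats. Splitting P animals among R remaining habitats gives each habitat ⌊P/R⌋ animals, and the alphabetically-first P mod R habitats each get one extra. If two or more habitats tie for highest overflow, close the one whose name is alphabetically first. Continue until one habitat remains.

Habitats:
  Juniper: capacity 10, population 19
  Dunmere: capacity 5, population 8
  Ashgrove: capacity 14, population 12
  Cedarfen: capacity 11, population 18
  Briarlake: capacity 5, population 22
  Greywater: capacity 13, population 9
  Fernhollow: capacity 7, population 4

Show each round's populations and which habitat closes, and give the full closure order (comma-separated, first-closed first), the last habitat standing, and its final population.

Closure order: Briarlake, Juniper, Cedarfen, Dunmere, Ashgrove, Fernhollow
Last habitat: Greywater with 92 animals

Round 1: Ashgrove=12 Briarlake=22 Cedarfen=18 Dunmere=8 Fernhollow=4 Greywater=9 Juniper=19 → close Briarlake (overflow 17)
  22÷6 = 3 each, +1 to first 4
Round 2: Ashgrove=16 Cedarfen=22 Dunmere=12 Fernhollow=8 Greywater=12 Juniper=22 → close Juniper (overflow 12)
  22÷5 = 4 each, +1 to first 2
Round 3: Ashgrove=21 Cedarfen=27 Dunmere=16 Fernhollow=12 Greywater=16 → close Cedarfen (overflow 16)
  27÷4 = 6 each, +1 to first 3
Round 4: Ashgrove=28 Dunmere=23 Fernhollow=19 Greywater=22 → close Dunmere (overflow 18)
  23÷3 = 7 each, +1 to first 2
Round 5: Ashgrove=36 Fernhollow=27 Greywater=29 → close Ashgrove (overflow 22)
  36÷2 = 18 each, +1 to first 0
Round 6: Fernhollow=45 Greywater=47 → close Fernhollow (overflow 38)
  45÷1 = 45 each, +1 to first 0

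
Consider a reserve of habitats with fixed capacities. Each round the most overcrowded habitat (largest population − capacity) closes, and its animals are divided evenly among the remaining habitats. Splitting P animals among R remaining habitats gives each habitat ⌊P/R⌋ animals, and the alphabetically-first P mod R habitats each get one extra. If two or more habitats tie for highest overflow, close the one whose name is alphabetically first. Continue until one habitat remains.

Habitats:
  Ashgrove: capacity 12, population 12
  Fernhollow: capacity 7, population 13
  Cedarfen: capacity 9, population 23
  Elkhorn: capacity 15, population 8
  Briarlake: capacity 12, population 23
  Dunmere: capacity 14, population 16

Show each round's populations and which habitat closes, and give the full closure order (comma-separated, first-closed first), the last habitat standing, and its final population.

Round 1: Ashgrove=12 Briarlake=23 Cedarfen=23 Dunmere=16 Elkhorn=8 Fernhollow=13 → close Cedarfen (overflow 14)
  23÷5 = 4 each, +1 to first 3
Round 2: Ashgrove=17 Briarlake=28 Dunmere=21 Elkhorn=12 Fernhollow=17 → close Briarlake (overflow 16)
  28÷4 = 7 each, +1 to first 0
Round 3: Ashgrove=24 Dunmere=28 Elkhorn=19 Fernhollow=24 → close Fernhollow (overflow 17)
  24÷3 = 8 each, +1 to first 0
Round 4: Ashgrove=32 Dunmere=36 Elkhorn=27 → close Dunmere (overflow 22)
  36÷2 = 18 each, +1 to first 0
Round 5: Ashgrove=50 Elkhorn=45 → close Ashgrove (overflow 38)
  50÷1 = 50 each, +1 to first 0

Closure order: Cedarfen, Briarlake, Fernhollow, Dunmere, Ashgrove
Last habitat: Elkhorn with 95 animals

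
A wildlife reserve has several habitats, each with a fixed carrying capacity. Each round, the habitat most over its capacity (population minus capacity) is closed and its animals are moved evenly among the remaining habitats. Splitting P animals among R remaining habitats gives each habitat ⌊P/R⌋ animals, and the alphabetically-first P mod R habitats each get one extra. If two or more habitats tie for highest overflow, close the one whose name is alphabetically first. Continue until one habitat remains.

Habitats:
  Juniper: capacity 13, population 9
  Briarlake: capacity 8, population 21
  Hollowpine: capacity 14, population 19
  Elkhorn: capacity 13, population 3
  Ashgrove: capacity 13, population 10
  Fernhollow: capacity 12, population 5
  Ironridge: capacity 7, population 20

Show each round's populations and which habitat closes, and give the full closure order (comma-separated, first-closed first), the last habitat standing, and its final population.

Closure order: Briarlake, Ironridge, Hollowpine, Ashgrove, Fernhollow, Juniper
Last habitat: Elkhorn with 87 animals

Round 1: Ashgrove=10 Briarlake=21 Elkhorn=3 Fernhollow=5 Hollowpine=19 Ironridge=20 Juniper=9 → close Briarlake (overflow 13)
  21÷6 = 3 each, +1 to first 3
Round 2: Ashgrove=14 Elkhorn=7 Fernhollow=9 Hollowpine=22 Ironridge=23 Juniper=12 → close Ironridge (overflow 16)
  23÷5 = 4 each, +1 to first 3
Round 3: Ashgrove=19 Elkhorn=12 Fernhollow=14 Hollowpine=26 Juniper=16 → close Hollowpine (overflow 12)
  26÷4 = 6 each, +1 to first 2
Round 4: Ashgrove=26 Elkhorn=19 Fernhollow=20 Juniper=22 → close Ashgrove (overflow 13)
  26÷3 = 8 each, +1 to first 2
Round 5: Elkhorn=28 Fernhollow=29 Juniper=30 → close Fernhollow (overflow 17)
  29÷2 = 14 each, +1 to first 1
Round 6: Elkhorn=43 Juniper=44 → close Juniper (overflow 31)
  44÷1 = 44 each, +1 to first 0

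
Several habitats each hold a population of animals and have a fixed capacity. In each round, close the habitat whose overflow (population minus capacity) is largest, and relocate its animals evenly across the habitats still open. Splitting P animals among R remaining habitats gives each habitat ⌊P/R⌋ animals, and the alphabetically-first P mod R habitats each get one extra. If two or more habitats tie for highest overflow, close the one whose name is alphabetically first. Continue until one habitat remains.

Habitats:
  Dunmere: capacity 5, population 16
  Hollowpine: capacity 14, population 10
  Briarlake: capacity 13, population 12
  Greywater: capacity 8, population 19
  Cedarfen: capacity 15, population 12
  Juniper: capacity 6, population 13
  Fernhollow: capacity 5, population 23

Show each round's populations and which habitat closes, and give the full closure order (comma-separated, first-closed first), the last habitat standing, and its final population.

Closure order: Fernhollow, Dunmere, Greywater, Juniper, Briarlake, Cedarfen
Last habitat: Hollowpine with 105 animals

Round 1: Briarlake=12 Cedarfen=12 Dunmere=16 Fernhollow=23 Greywater=19 Hollowpine=10 Juniper=13 → close Fernhollow (overflow 18)
  23÷6 = 3 each, +1 to first 5
Round 2: Briarlake=16 Cedarfen=16 Dunmere=20 Greywater=23 Hollowpine=14 Juniper=16 → close Dunmere (overflow 15)
  20÷5 = 4 each, +1 to first 0
Round 3: Briarlake=20 Cedarfen=20 Greywater=27 Hollowpine=18 Juniper=20 → close Greywater (overflow 19)
  27÷4 = 6 each, +1 to first 3
Round 4: Briarlake=27 Cedarfen=27 Hollowpine=25 Juniper=26 → close Juniper (overflow 20)
  26÷3 = 8 each, +1 to first 2
Round 5: Briarlake=36 Cedarfen=36 Hollowpine=33 → close Briarlake (overflow 23)
  36÷2 = 18 each, +1 to first 0
Round 6: Cedarfen=54 Hollowpine=51 → close Cedarfen (overflow 39)
  54÷1 = 54 each, +1 to first 0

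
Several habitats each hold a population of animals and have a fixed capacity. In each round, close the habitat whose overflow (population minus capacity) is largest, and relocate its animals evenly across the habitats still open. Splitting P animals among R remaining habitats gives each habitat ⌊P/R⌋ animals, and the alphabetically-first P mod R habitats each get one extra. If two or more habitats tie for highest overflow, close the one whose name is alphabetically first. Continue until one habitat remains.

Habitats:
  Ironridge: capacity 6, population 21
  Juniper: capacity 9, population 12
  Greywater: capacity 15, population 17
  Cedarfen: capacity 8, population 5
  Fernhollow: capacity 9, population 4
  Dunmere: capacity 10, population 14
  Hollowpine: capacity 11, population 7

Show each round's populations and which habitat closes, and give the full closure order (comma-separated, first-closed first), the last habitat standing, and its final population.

Closure order: Ironridge, Dunmere, Greywater, Juniper, Cedarfen, Fernhollow
Last habitat: Hollowpine with 80 animals

Round 1: Cedarfen=5 Dunmere=14 Fernhollow=4 Greywater=17 Hollowpine=7 Ironridge=21 Juniper=12 → close Ironridge (overflow 15)
  21÷6 = 3 each, +1 to first 3
Round 2: Cedarfen=9 Dunmere=18 Fernhollow=8 Greywater=20 Hollowpine=10 Juniper=15 → close Dunmere (overflow 8)
  18÷5 = 3 each, +1 to first 3
Round 3: Cedarfen=13 Fernhollow=12 Greywater=24 Hollowpine=13 Juniper=18 → close Greywater (overflow 9)
  24÷4 = 6 each, +1 to first 0
Round 4: Cedarfen=19 Fernhollow=18 Hollowpine=19 Juniper=24 → close Juniper (overflow 15)
  24÷3 = 8 each, +1 to first 0
Round 5: Cedarfen=27 Fernhollow=26 Hollowpine=27 → close Cedarfen (overflow 19)
  27÷2 = 13 each, +1 to first 1
Round 6: Fernhollow=40 Hollowpine=40 → close Fernhollow (overflow 31)
  40÷1 = 40 each, +1 to first 0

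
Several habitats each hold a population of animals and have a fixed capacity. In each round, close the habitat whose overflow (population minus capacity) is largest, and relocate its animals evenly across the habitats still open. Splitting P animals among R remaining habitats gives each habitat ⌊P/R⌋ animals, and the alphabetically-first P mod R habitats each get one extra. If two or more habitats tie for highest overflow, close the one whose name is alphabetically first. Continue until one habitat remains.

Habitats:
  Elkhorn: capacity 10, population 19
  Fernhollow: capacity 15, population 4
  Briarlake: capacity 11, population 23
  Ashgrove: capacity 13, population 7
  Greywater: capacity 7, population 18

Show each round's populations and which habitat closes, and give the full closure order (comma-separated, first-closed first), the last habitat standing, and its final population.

Closure order: Briarlake, Greywater, Elkhorn, Ashgrove
Last habitat: Fernhollow with 71 animals

Round 1: Ashgrove=7 Briarlake=23 Elkhorn=19 Fernhollow=4 Greywater=18 → close Briarlake (overflow 12)
  23÷4 = 5 each, +1 to first 3
Round 2: Ashgrove=13 Elkhorn=25 Fernhollow=10 Greywater=23 → close Greywater (overflow 16)
  23÷3 = 7 each, +1 to first 2
Round 3: Ashgrove=21 Elkhorn=33 Fernhollow=17 → close Elkhorn (overflow 23)
  33÷2 = 16 each, +1 to first 1
Round 4: Ashgrove=38 Fernhollow=33 → close Ashgrove (overflow 25)
  38÷1 = 38 each, +1 to first 0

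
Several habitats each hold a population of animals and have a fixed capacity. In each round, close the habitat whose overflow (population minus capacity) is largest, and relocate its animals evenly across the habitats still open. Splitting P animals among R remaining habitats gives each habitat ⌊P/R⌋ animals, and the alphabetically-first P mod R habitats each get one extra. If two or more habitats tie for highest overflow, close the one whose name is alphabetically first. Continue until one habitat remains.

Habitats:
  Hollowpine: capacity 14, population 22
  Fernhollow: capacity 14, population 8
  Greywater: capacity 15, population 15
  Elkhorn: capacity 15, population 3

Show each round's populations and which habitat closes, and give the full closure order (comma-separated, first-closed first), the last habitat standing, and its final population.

Closure order: Hollowpine, Greywater, Fernhollow
Last habitat: Elkhorn with 48 animals

Round 1: Elkhorn=3 Fernhollow=8 Greywater=15 Hollowpine=22 → close Hollowpine (overflow 8)
  22÷3 = 7 each, +1 to first 1
Round 2: Elkhorn=11 Fernhollow=15 Greywater=22 → close Greywater (overflow 7)
  22÷2 = 11 each, +1 to first 0
Round 3: Elkhorn=22 Fernhollow=26 → close Fernhollow (overflow 12)
  26÷1 = 26 each, +1 to first 0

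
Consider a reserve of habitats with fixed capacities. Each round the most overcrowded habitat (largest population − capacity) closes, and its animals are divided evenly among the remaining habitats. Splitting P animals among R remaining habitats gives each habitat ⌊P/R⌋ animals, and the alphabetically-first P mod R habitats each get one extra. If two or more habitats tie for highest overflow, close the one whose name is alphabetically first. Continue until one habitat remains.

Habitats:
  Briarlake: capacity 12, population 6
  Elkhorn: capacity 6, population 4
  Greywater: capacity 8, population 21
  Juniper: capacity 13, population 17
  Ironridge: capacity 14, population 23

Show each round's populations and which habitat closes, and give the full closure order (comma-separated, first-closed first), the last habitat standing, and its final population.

Round 1: Briarlake=6 Elkhorn=4 Greywater=21 Ironridge=23 Juniper=17 → close Greywater (overflow 13)
  21÷4 = 5 each, +1 to first 1
Round 2: Briarlake=12 Elkhorn=9 Ironridge=28 Juniper=22 → close Ironridge (overflow 14)
  28÷3 = 9 each, +1 to first 1
Round 3: Briarlake=22 Elkhorn=18 Juniper=31 → close Juniper (overflow 18)
  31÷2 = 15 each, +1 to first 1
Round 4: Briarlake=38 Elkhorn=33 → close Elkhorn (overflow 27)
  33÷1 = 33 each, +1 to first 0

Closure order: Greywater, Ironridge, Juniper, Elkhorn
Last habitat: Briarlake with 71 animals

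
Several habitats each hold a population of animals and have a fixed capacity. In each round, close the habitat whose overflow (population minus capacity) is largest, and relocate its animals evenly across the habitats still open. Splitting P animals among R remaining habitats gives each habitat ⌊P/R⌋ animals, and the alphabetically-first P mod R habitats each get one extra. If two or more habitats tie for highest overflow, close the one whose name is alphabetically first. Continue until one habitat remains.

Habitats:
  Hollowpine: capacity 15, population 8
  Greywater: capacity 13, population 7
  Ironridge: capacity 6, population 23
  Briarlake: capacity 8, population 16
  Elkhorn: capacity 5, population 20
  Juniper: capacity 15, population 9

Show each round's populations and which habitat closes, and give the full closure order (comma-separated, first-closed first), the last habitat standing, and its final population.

Round 1: Briarlake=16 Elkhorn=20 Greywater=7 Hollowpine=8 Ironridge=23 Juniper=9 → close Ironridge (overflow 17)
  23÷5 = 4 each, +1 to first 3
Round 2: Briarlake=21 Elkhorn=25 Greywater=12 Hollowpine=12 Juniper=13 → close Elkhorn (overflow 20)
  25÷4 = 6 each, +1 to first 1
Round 3: Briarlake=28 Greywater=18 Hollowpine=18 Juniper=19 → close Briarlake (overflow 20)
  28÷3 = 9 each, +1 to first 1
Round 4: Greywater=28 Hollowpine=27 Juniper=28 → close Greywater (overflow 15)
  28÷2 = 14 each, +1 to first 0
Round 5: Hollowpine=41 Juniper=42 → close Juniper (overflow 27)
  42÷1 = 42 each, +1 to first 0

Closure order: Ironridge, Elkhorn, Briarlake, Greywater, Juniper
Last habitat: Hollowpine with 83 animals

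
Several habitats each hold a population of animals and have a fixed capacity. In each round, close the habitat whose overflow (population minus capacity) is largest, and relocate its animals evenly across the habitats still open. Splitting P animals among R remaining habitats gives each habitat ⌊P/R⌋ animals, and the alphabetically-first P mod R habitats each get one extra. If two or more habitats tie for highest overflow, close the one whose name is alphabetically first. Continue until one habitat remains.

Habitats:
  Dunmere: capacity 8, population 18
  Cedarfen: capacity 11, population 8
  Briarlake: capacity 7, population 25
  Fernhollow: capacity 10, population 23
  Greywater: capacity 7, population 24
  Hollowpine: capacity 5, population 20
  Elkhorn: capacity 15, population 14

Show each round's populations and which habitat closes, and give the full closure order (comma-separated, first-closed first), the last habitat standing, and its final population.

Closure order: Briarlake, Greywater, Hollowpine, Fernhollow, Dunmere, Cedarfen
Last habitat: Elkhorn with 132 animals

Round 1: Briarlake=25 Cedarfen=8 Dunmere=18 Elkhorn=14 Fernhollow=23 Greywater=24 Hollowpine=20 → close Briarlake (overflow 18)
  25÷6 = 4 each, +1 to first 1
Round 2: Cedarfen=13 Dunmere=22 Elkhorn=18 Fernhollow=27 Greywater=28 Hollowpine=24 → close Greywater (overflow 21)
  28÷5 = 5 each, +1 to first 3
Round 3: Cedarfen=19 Dunmere=28 Elkhorn=24 Fernhollow=32 Hollowpine=29 → close Hollowpine (overflow 24)
  29÷4 = 7 each, +1 to first 1
Round 4: Cedarfen=27 Dunmere=35 Elkhorn=31 Fernhollow=39 → close Fernhollow (overflow 29)
  39÷3 = 13 each, +1 to first 0
Round 5: Cedarfen=40 Dunmere=48 Elkhorn=44 → close Dunmere (overflow 40)
  48÷2 = 24 each, +1 to first 0
Round 6: Cedarfen=64 Elkhorn=68 → close Cedarfen (overflow 53)
  64÷1 = 64 each, +1 to first 0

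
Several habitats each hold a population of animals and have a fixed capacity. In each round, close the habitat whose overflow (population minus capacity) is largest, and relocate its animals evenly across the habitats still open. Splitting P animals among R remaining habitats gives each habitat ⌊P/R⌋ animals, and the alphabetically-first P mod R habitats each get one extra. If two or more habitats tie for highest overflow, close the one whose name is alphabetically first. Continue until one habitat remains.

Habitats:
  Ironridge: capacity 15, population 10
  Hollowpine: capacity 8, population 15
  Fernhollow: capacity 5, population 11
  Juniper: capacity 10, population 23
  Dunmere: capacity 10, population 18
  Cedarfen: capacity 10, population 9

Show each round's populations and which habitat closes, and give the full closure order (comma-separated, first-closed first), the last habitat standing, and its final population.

Round 1: Cedarfen=9 Dunmere=18 Fernhollow=11 Hollowpine=15 Ironridge=10 Juniper=23 → close Juniper (overflow 13)
  23÷5 = 4 each, +1 to first 3
Round 2: Cedarfen=14 Dunmere=23 Fernhollow=16 Hollowpine=19 Ironridge=14 → close Dunmere (overflow 13)
  23÷4 = 5 each, +1 to first 3
Round 3: Cedarfen=20 Fernhollow=22 Hollowpine=25 Ironridge=19 → close Fernhollow (overflow 17)
  22÷3 = 7 each, +1 to first 1
Round 4: Cedarfen=28 Hollowpine=32 Ironridge=26 → close Hollowpine (overflow 24)
  32÷2 = 16 each, +1 to first 0
Round 5: Cedarfen=44 Ironridge=42 → close Cedarfen (overflow 34)
  44÷1 = 44 each, +1 to first 0

Closure order: Juniper, Dunmere, Fernhollow, Hollowpine, Cedarfen
Last habitat: Ironridge with 86 animals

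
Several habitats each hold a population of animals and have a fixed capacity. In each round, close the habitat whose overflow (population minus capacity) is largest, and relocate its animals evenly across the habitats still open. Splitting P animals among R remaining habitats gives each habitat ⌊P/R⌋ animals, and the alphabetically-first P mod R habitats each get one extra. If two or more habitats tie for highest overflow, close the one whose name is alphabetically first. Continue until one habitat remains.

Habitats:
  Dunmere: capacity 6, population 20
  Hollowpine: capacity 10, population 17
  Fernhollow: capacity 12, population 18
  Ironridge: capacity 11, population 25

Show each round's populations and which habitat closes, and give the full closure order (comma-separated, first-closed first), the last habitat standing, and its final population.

Round 1: Dunmere=20 Fernhollow=18 Hollowpine=17 Ironridge=25 → close Dunmere (overflow 14)
  20÷3 = 6 each, +1 to first 2
Round 2: Fernhollow=25 Hollowpine=24 Ironridge=31 → close Ironridge (overflow 20)
  31÷2 = 15 each, +1 to first 1
Round 3: Fernhollow=41 Hollowpine=39 → close Fernhollow (overflow 29)
  41÷1 = 41 each, +1 to first 0

Closure order: Dunmere, Ironridge, Fernhollow
Last habitat: Hollowpine with 80 animals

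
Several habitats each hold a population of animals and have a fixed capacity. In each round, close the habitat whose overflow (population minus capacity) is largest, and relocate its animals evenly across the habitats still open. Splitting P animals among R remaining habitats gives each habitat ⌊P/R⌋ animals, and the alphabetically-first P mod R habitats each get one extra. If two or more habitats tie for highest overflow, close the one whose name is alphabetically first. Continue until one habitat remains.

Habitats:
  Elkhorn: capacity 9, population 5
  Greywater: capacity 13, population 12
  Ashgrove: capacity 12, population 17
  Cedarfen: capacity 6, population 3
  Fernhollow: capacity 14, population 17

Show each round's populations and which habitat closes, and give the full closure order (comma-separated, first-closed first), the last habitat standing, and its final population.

Closure order: Ashgrove, Fernhollow, Greywater, Cedarfen
Last habitat: Elkhorn with 54 animals

Round 1: Ashgrove=17 Cedarfen=3 Elkhorn=5 Fernhollow=17 Greywater=12 → close Ashgrove (overflow 5)
  17÷4 = 4 each, +1 to first 1
Round 2: Cedarfen=8 Elkhorn=9 Fernhollow=21 Greywater=16 → close Fernhollow (overflow 7)
  21÷3 = 7 each, +1 to first 0
Round 3: Cedarfen=15 Elkhorn=16 Greywater=23 → close Greywater (overflow 10)
  23÷2 = 11 each, +1 to first 1
Round 4: Cedarfen=27 Elkhorn=27 → close Cedarfen (overflow 21)
  27÷1 = 27 each, +1 to first 0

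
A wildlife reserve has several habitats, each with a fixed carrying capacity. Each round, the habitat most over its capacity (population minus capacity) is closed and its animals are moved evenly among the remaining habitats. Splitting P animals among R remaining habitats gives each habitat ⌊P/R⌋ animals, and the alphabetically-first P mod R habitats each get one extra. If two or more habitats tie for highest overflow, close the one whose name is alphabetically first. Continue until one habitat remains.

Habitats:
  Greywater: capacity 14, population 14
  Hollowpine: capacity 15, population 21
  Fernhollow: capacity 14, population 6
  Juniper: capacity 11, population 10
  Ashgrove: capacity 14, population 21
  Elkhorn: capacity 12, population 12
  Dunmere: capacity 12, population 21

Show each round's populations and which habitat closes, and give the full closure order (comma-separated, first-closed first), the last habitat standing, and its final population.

Round 1: Ashgrove=21 Dunmere=21 Elkhorn=12 Fernhollow=6 Greywater=14 Hollowpine=21 Juniper=10 → close Dunmere (overflow 9)
  21÷6 = 3 each, +1 to first 3
Round 2: Ashgrove=25 Elkhorn=16 Fernhollow=10 Greywater=17 Hollowpine=24 Juniper=13 → close Ashgrove (overflow 11)
  25÷5 = 5 each, +1 to first 0
Round 3: Elkhorn=21 Fernhollow=15 Greywater=22 Hollowpine=29 Juniper=18 → close Hollowpine (overflow 14)
  29÷4 = 7 each, +1 to first 1
Round 4: Elkhorn=29 Fernhollow=22 Greywater=29 Juniper=25 → close Elkhorn (overflow 17)
  29÷3 = 9 each, +1 to first 2
Round 5: Fernhollow=32 Greywater=39 Juniper=34 → close Greywater (overflow 25)
  39÷2 = 19 each, +1 to first 1
Round 6: Fernhollow=52 Juniper=53 → close Juniper (overflow 42)
  53÷1 = 53 each, +1 to first 0

Closure order: Dunmere, Ashgrove, Hollowpine, Elkhorn, Greywater, Juniper
Last habitat: Fernhollow with 105 animals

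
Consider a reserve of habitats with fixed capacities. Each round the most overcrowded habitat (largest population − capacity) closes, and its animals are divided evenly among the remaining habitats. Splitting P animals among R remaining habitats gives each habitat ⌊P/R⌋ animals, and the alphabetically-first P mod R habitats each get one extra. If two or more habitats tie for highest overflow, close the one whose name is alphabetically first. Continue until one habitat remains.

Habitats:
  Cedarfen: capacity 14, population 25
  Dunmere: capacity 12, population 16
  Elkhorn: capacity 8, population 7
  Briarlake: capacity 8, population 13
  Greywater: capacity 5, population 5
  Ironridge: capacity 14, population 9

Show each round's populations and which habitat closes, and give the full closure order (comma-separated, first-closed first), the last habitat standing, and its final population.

Closure order: Cedarfen, Briarlake, Dunmere, Elkhorn, Greywater
Last habitat: Ironridge with 75 animals

Round 1: Briarlake=13 Cedarfen=25 Dunmere=16 Elkhorn=7 Greywater=5 Ironridge=9 → close Cedarfen (overflow 11)
  25÷5 = 5 each, +1 to first 0
Round 2: Briarlake=18 Dunmere=21 Elkhorn=12 Greywater=10 Ironridge=14 → close Briarlake (overflow 10)
  18÷4 = 4 each, +1 to first 2
Round 3: Dunmere=26 Elkhorn=17 Greywater=14 Ironridge=18 → close Dunmere (overflow 14)
  26÷3 = 8 each, +1 to first 2
Round 4: Elkhorn=26 Greywater=23 Ironridge=26 → close Elkhorn (overflow 18)
  26÷2 = 13 each, +1 to first 0
Round 5: Greywater=36 Ironridge=39 → close Greywater (overflow 31)
  36÷1 = 36 each, +1 to first 0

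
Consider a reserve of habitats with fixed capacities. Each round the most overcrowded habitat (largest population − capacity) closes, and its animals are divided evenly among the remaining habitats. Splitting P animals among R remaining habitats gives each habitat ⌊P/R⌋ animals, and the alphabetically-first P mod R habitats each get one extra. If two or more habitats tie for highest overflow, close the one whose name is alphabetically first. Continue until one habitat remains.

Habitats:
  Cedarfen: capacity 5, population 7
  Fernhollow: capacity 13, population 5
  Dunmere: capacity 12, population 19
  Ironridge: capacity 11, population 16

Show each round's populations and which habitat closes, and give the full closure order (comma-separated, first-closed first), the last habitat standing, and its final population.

Closure order: Dunmere, Ironridge, Cedarfen
Last habitat: Fernhollow with 47 animals

Round 1: Cedarfen=7 Dunmere=19 Fernhollow=5 Ironridge=16 → close Dunmere (overflow 7)
  19÷3 = 6 each, +1 to first 1
Round 2: Cedarfen=14 Fernhollow=11 Ironridge=22 → close Ironridge (overflow 11)
  22÷2 = 11 each, +1 to first 0
Round 3: Cedarfen=25 Fernhollow=22 → close Cedarfen (overflow 20)
  25÷1 = 25 each, +1 to first 0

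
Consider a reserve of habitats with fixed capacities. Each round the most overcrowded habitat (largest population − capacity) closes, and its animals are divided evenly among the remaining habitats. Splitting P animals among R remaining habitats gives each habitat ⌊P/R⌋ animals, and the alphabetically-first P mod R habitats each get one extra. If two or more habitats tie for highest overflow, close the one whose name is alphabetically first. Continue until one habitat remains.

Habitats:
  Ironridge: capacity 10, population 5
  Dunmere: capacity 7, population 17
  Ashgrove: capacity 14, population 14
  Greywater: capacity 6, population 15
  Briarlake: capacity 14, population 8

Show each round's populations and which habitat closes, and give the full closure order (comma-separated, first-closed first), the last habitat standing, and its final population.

Closure order: Dunmere, Greywater, Ashgrove, Ironridge
Last habitat: Briarlake with 59 animals

Round 1: Ashgrove=14 Briarlake=8 Dunmere=17 Greywater=15 Ironridge=5 → close Dunmere (overflow 10)
  17÷4 = 4 each, +1 to first 1
Round 2: Ashgrove=19 Briarlake=12 Greywater=19 Ironridge=9 → close Greywater (overflow 13)
  19÷3 = 6 each, +1 to first 1
Round 3: Ashgrove=26 Briarlake=18 Ironridge=15 → close Ashgrove (overflow 12)
  26÷2 = 13 each, +1 to first 0
Round 4: Briarlake=31 Ironridge=28 → close Ironridge (overflow 18)
  28÷1 = 28 each, +1 to first 0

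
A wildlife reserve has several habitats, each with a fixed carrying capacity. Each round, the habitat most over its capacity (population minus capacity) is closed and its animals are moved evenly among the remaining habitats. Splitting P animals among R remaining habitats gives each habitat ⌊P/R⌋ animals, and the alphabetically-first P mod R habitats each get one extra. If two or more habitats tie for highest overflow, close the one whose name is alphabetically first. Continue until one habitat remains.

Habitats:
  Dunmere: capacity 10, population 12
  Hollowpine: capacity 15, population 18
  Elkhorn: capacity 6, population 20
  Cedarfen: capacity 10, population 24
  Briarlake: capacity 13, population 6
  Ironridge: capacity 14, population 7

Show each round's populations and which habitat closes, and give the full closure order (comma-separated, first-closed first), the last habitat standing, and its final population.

Closure order: Cedarfen, Elkhorn, Hollowpine, Dunmere, Briarlake
Last habitat: Ironridge with 87 animals

Round 1: Briarlake=6 Cedarfen=24 Dunmere=12 Elkhorn=20 Hollowpine=18 Ironridge=7 → close Cedarfen (overflow 14)
  24÷5 = 4 each, +1 to first 4
Round 2: Briarlake=11 Dunmere=17 Elkhorn=25 Hollowpine=23 Ironridge=11 → close Elkhorn (overflow 19)
  25÷4 = 6 each, +1 to first 1
Round 3: Briarlake=18 Dunmere=23 Hollowpine=29 Ironridge=17 → close Hollowpine (overflow 14)
  29÷3 = 9 each, +1 to first 2
Round 4: Briarlake=28 Dunmere=33 Ironridge=26 → close Dunmere (overflow 23)
  33÷2 = 16 each, +1 to first 1
Round 5: Briarlake=45 Ironridge=42 → close Briarlake (overflow 32)
  45÷1 = 45 each, +1 to first 0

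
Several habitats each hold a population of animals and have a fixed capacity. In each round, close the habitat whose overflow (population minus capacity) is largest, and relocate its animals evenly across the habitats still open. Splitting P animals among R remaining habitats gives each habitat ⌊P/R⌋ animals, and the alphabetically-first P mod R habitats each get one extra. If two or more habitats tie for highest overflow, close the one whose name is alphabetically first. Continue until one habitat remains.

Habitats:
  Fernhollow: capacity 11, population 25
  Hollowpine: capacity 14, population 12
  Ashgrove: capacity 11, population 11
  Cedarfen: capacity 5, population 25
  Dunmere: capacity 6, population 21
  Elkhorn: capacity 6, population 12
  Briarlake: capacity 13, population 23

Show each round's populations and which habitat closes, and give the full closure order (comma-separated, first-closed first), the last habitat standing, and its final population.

Round 1: Ashgrove=11 Briarlake=23 Cedarfen=25 Dunmere=21 Elkhorn=12 Fernhollow=25 Hollowpine=12 → close Cedarfen (overflow 20)
  25÷6 = 4 each, +1 to first 1
Round 2: Ashgrove=16 Briarlake=27 Dunmere=25 Elkhorn=16 Fernhollow=29 Hollowpine=16 → close Dunmere (overflow 19)
  25÷5 = 5 each, +1 to first 0
Round 3: Ashgrove=21 Briarlake=32 Elkhorn=21 Fernhollow=34 Hollowpine=21 → close Fernhollow (overflow 23)
  34÷4 = 8 each, +1 to first 2
Round 4: Ashgrove=30 Briarlake=41 Elkhorn=29 Hollowpine=29 → close Briarlake (overflow 28)
  41÷3 = 13 each, +1 to first 2
Round 5: Ashgrove=44 Elkhorn=43 Hollowpine=42 → close Elkhorn (overflow 37)
  43÷2 = 21 each, +1 to first 1
Round 6: Ashgrove=66 Hollowpine=63 → close Ashgrove (overflow 55)
  66÷1 = 66 each, +1 to first 0

Closure order: Cedarfen, Dunmere, Fernhollow, Briarlake, Elkhorn, Ashgrove
Last habitat: Hollowpine with 129 animals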